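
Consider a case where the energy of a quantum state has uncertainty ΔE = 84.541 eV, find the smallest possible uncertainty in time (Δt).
3.893 as

Using the energy-time uncertainty principle:
ΔEΔt ≥ ℏ/2

The minimum uncertainty in time is:
Δt_min = ℏ/(2ΔE)
Δt_min = (1.055e-34 J·s) / (2 × 1.354e-17 J)
Δt_min = 3.893e-18 s = 3.893 as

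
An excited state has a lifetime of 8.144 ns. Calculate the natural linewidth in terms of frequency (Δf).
9.771 MHz

Using the energy-time uncertainty principle and E = hf:
ΔEΔt ≥ ℏ/2
hΔf·Δt ≥ ℏ/2

The minimum frequency uncertainty is:
Δf = ℏ/(2hτ) = 1/(4πτ)
Δf = 1/(4π × 8.144e-09 s)
Δf = 9.771e+06 Hz = 9.771 MHz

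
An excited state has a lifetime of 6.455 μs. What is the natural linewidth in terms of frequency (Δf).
12.328 kHz

Using the energy-time uncertainty principle and E = hf:
ΔEΔt ≥ ℏ/2
hΔf·Δt ≥ ℏ/2

The minimum frequency uncertainty is:
Δf = ℏ/(2hτ) = 1/(4πτ)
Δf = 1/(4π × 6.455e-06 s)
Δf = 1.233e+04 Hz = 12.328 kHz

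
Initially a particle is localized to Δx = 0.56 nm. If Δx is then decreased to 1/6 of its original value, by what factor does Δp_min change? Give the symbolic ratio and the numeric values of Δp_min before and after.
Original Δp_min = 9.416 × 10^-26 kg·m/s; new Δp'_min = 5.649 × 10^-25 kg·m/s; ratio Δp'_min/Δp_min = 6.

From the uncertainty principle ΔxΔp ≥ ℏ/2, the minimum momentum uncertainty is Δp_min = ℏ/(2Δx).

Original (Δx = 0.56 nm = 5.600e-10 m):
Δp_min = (1.055e-34 J·s)/(2 × 5.600e-10 m) = 9.416e-26 kg·m/s

When Δx → (1/6)Δx:
Δp'_min = ℏ/(2 × (1/6)Δx) = 6 × ℏ/(2Δx) = 6 × Δp_min
Δp'_min = 6 × 9.416e-26 kg·m/s = 5.649e-25 kg·m/s

Since Δp_min ∝ 1/Δx, when Δx is decreased to 1/6 of its original value, Δp_min increases to 6 times its original value.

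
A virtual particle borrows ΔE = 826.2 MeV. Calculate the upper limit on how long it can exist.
3.983 × 10^-25 s

Using the energy-time uncertainty principle:
ΔEΔt ≥ ℏ/2

For a virtual particle borrowing energy ΔE, the maximum lifetime is:
Δt_max = ℏ/(2ΔE)

Converting energy:
ΔE = 826.2 MeV = 1.324e-10 J

Δt_max = (1.055e-34 J·s) / (2 × 1.324e-10 J)
Δt_max = 3.983e-25 s = 3.983 × 10^-25 s

Virtual particles with higher borrowed energy exist for shorter times.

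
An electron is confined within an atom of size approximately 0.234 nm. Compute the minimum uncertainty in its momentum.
2.253 × 10^-25 kg·m/s

Using the Heisenberg uncertainty principle:
ΔxΔp ≥ ℏ/2

With Δx ≈ L = 2.340e-10 m (the confinement size):
Δp_min = ℏ/(2Δx)
Δp_min = (1.055e-34 J·s) / (2 × 2.340e-10 m)
Δp_min = 2.253e-25 kg·m/s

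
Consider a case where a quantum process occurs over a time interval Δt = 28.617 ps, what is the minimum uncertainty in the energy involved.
11.500 μeV

Using the energy-time uncertainty principle:
ΔEΔt ≥ ℏ/2

The minimum uncertainty in energy is:
ΔE_min = ℏ/(2Δt)
ΔE_min = (1.055e-34 J·s) / (2 × 2.862e-11 s)
ΔE_min = 1.843e-24 J = 11.500 μeV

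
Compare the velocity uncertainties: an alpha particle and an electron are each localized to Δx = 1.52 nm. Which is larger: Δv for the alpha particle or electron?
The electron has the larger minimum velocity uncertainty, by a ratio of 7294.3.

For both particles, Δp_min = ℏ/(2Δx) = 3.469e-26 kg·m/s (same for both).

The velocity uncertainty is Δv = Δp/m:
- alpha particle: Δv = 3.469e-26 / 6.645e-27 = 5.221e+00 m/s = 5.221 m/s
- electron: Δv = 3.469e-26 / 9.109e-31 = 3.808e+04 m/s = 38.081 km/s

Ratio: 3.808e+04 / 5.221e+00 = 7294.3

The lighter particle has larger velocity uncertainty because Δv ∝ 1/m.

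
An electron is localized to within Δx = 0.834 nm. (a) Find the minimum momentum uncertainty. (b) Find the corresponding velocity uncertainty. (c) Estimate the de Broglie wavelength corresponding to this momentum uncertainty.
(a) Δp_min = 6.322 × 10^-26 kg·m/s
(b) Δv_min = 69.405 km/s
(c) λ_dB = 10.480 nm

Step-by-step:

(a) From the uncertainty principle:
Δp_min = ℏ/(2Δx) = (1.055e-34 J·s)/(2 × 8.340e-10 m) = 6.322e-26 kg·m/s

(b) The velocity uncertainty:
Δv = Δp/m = (6.322e-26 kg·m/s)/(9.109e-31 kg) = 6.941e+04 m/s = 69.405 km/s

(c) The de Broglie wavelength for this momentum:
λ = h/p = (6.626e-34 J·s)/(6.322e-26 kg·m/s) = 1.048e-08 m = 10.480 nm

Note: The de Broglie wavelength is comparable to the localization size, as expected from wave-particle duality.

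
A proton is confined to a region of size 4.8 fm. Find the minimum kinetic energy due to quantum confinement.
225.150 keV

Using the uncertainty principle:

1. Position uncertainty: Δx ≈ 4.800e-15 m
2. Minimum momentum uncertainty: Δp = ℏ/(2Δx) = 1.099e-20 kg·m/s
3. Minimum kinetic energy:
   KE = (Δp)²/(2m) = (1.099e-20)²/(2 × 1.673e-27 kg)
   KE = 3.607e-14 J = 225.150 keV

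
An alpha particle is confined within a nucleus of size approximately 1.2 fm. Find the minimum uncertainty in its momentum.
4.394 × 10^-20 kg·m/s

Using the Heisenberg uncertainty principle:
ΔxΔp ≥ ℏ/2

With Δx ≈ L = 1.200e-15 m (the confinement size):
Δp_min = ℏ/(2Δx)
Δp_min = (1.055e-34 J·s) / (2 × 1.200e-15 m)
Δp_min = 4.394e-20 kg·m/s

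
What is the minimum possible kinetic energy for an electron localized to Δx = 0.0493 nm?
3.919 eV

Localizing a particle requires giving it sufficient momentum uncertainty:

1. From uncertainty principle: Δp ≥ ℏ/(2Δx)
   Δp_min = (1.055e-34 J·s) / (2 × 4.930e-11 m)
   Δp_min = 1.070e-24 kg·m/s

2. This momentum uncertainty corresponds to kinetic energy:
   KE ≈ (Δp)²/(2m) = (1.070e-24)²/(2 × 9.109e-31 kg)
   KE = 6.279e-19 J = 3.919 eV

Tighter localization requires more energy.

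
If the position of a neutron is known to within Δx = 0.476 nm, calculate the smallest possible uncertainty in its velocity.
66.137 m/s

Using the Heisenberg uncertainty principle and Δp = mΔv:
ΔxΔp ≥ ℏ/2
Δx(mΔv) ≥ ℏ/2

The minimum uncertainty in velocity is:
Δv_min = ℏ/(2mΔx)
Δv_min = (1.055e-34 J·s) / (2 × 1.675e-27 kg × 4.760e-10 m)
Δv_min = 6.614e+01 m/s = 66.137 m/s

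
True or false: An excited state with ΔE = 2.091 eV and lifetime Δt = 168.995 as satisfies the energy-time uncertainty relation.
Yes, it satisfies the uncertainty relation.

Calculate the product ΔEΔt:
ΔE = 2.091 eV = 3.350e-19 J
ΔEΔt = (3.350e-19 J) × (1.690e-16 s)
ΔEΔt = 5.662e-35 J·s

Compare to the minimum allowed value ℏ/2:
ℏ/2 = 5.273e-35 J·s

Since ΔEΔt = 5.662e-35 J·s ≥ 5.273e-35 J·s = ℏ/2,
this satisfies the uncertainty relation.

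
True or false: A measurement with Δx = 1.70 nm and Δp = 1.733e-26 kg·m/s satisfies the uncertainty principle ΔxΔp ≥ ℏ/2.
No, it violates the uncertainty principle (impossible measurement).

Calculate the product ΔxΔp:
ΔxΔp = (1.700e-09 m) × (1.733e-26 kg·m/s)
ΔxΔp = 2.946e-35 J·s

Compare to the minimum allowed value ℏ/2:
ℏ/2 = 5.273e-35 J·s

Since ΔxΔp = 2.946e-35 J·s < 5.273e-35 J·s = ℏ/2,
the measurement violates the uncertainty principle.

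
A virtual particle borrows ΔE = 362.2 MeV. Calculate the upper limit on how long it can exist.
9.086 × 10^-25 s

Using the energy-time uncertainty principle:
ΔEΔt ≥ ℏ/2

For a virtual particle borrowing energy ΔE, the maximum lifetime is:
Δt_max = ℏ/(2ΔE)

Converting energy:
ΔE = 362.2 MeV = 5.803e-11 J

Δt_max = (1.055e-34 J·s) / (2 × 5.803e-11 J)
Δt_max = 9.086e-25 s = 9.086 × 10^-25 s

Virtual particles with higher borrowed energy exist for shorter times.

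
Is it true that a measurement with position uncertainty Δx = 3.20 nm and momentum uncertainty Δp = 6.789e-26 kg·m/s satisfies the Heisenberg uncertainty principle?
Yes, it satisfies the uncertainty principle.

Calculate the product ΔxΔp:
ΔxΔp = (3.200e-09 m) × (6.789e-26 kg·m/s)
ΔxΔp = 2.172e-34 J·s

Compare to the minimum allowed value ℏ/2:
ℏ/2 = 5.273e-35 J·s

Since ΔxΔp = 2.172e-34 J·s ≥ 5.273e-35 J·s = ℏ/2,
the measurement satisfies the uncertainty principle.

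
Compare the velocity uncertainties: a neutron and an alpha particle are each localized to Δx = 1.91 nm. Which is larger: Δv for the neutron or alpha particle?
The neutron has the larger minimum velocity uncertainty, by a ratio of 4.0.

For both particles, Δp_min = ℏ/(2Δx) = 2.761e-26 kg·m/s (same for both).

The velocity uncertainty is Δv = Δp/m:
- neutron: Δv = 2.761e-26 / 1.675e-27 = 1.648e+01 m/s = 16.482 m/s
- alpha particle: Δv = 2.761e-26 / 6.645e-27 = 4.155e+00 m/s = 4.155 m/s

Ratio: 1.648e+01 / 4.155e+00 = 4.0

The lighter particle has larger velocity uncertainty because Δv ∝ 1/m.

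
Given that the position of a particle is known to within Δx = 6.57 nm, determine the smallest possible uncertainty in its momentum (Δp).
8.026 × 10^-27 kg·m/s

Using the Heisenberg uncertainty principle:
ΔxΔp ≥ ℏ/2

The minimum uncertainty in momentum is:
Δp_min = ℏ/(2Δx)
Δp_min = (1.055e-34 J·s) / (2 × 6.570e-09 m)
Δp_min = 8.026e-27 kg·m/s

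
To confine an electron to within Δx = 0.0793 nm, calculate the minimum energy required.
1.515 eV

Localizing a particle requires giving it sufficient momentum uncertainty:

1. From uncertainty principle: Δp ≥ ℏ/(2Δx)
   Δp_min = (1.055e-34 J·s) / (2 × 7.930e-11 m)
   Δp_min = 6.649e-25 kg·m/s

2. This momentum uncertainty corresponds to kinetic energy:
   KE ≈ (Δp)²/(2m) = (6.649e-25)²/(2 × 9.109e-31 kg)
   KE = 2.427e-19 J = 1.515 eV

Tighter localization requires more energy.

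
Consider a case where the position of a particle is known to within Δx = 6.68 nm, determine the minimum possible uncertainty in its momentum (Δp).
7.894 × 10^-27 kg·m/s

Using the Heisenberg uncertainty principle:
ΔxΔp ≥ ℏ/2

The minimum uncertainty in momentum is:
Δp_min = ℏ/(2Δx)
Δp_min = (1.055e-34 J·s) / (2 × 6.680e-09 m)
Δp_min = 7.894e-27 kg·m/s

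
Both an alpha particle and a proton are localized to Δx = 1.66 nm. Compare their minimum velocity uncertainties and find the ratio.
The proton has the larger minimum velocity uncertainty, by a ratio of 4.0.

For both particles, Δp_min = ℏ/(2Δx) = 3.176e-26 kg·m/s (same for both).

The velocity uncertainty is Δv = Δp/m:
- alpha particle: Δv = 3.176e-26 / 6.645e-27 = 4.780e+00 m/s = 4.780 m/s
- proton: Δv = 3.176e-26 / 1.673e-27 = 1.899e+01 m/s = 18.991 m/s

Ratio: 1.899e+01 / 4.780e+00 = 4.0

The lighter particle has larger velocity uncertainty because Δv ∝ 1/m.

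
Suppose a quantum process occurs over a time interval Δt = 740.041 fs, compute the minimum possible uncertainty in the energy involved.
444.713 μeV

Using the energy-time uncertainty principle:
ΔEΔt ≥ ℏ/2

The minimum uncertainty in energy is:
ΔE_min = ℏ/(2Δt)
ΔE_min = (1.055e-34 J·s) / (2 × 7.400e-13 s)
ΔE_min = 7.125e-23 J = 444.713 μeV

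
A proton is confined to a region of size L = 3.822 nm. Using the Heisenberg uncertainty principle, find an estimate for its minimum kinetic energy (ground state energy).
355.118 neV

Using the uncertainty principle to estimate ground state energy:

1. The position uncertainty is approximately the confinement size:
   Δx ≈ L = 3.822e-09 m

2. From ΔxΔp ≥ ℏ/2, the minimum momentum uncertainty is:
   Δp ≈ ℏ/(2L) = 1.380e-26 kg·m/s

3. The kinetic energy is approximately:
   KE ≈ (Δp)²/(2m) = (1.380e-26)²/(2 × 1.673e-27 kg)
   KE ≈ 5.690e-26 J = 355.118 neV

This is an order-of-magnitude estimate of the ground state energy.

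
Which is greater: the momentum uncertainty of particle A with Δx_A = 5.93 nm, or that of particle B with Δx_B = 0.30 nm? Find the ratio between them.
Particle B has the larger minimum momentum uncertainty, by a factor of 19.77.

For each particle, the minimum momentum uncertainty is Δp_min = ℏ/(2Δx):

Particle A: Δp_A = ℏ/(2×5.930e-09 m) = 8.892e-27 kg·m/s
Particle B: Δp_B = ℏ/(2×3.000e-10 m) = 1.758e-25 kg·m/s

Ratio: Δp_B/Δp_A = 19.77

Since Δp_min ∝ 1/Δx, the particle with smaller position uncertainty (B) has larger momentum uncertainty.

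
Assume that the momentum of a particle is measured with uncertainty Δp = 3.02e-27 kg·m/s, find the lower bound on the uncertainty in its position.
17.460 nm

Using the Heisenberg uncertainty principle:
ΔxΔp ≥ ℏ/2

The minimum uncertainty in position is:
Δx_min = ℏ/(2Δp)
Δx_min = (1.055e-34 J·s) / (2 × 3.020e-27 kg·m/s)
Δx_min = 1.746e-08 m = 17.460 nm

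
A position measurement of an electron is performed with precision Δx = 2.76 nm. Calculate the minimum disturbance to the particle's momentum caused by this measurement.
1.910 × 10^-26 kg·m/s

The uncertainty principle implies that measuring position disturbs momentum:
ΔxΔp ≥ ℏ/2

When we measure position with precision Δx, we necessarily introduce a momentum uncertainty:
Δp ≥ ℏ/(2Δx)
Δp_min = (1.055e-34 J·s) / (2 × 2.760e-09 m)
Δp_min = 1.910e-26 kg·m/s

The more precisely we measure position, the greater the momentum disturbance.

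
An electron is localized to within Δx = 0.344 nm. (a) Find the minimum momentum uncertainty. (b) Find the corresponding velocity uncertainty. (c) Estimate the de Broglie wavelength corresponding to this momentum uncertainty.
(a) Δp_min = 1.533 × 10^-25 kg·m/s
(b) Δv_min = 168.267 km/s
(c) λ_dB = 4.323 nm

Step-by-step:

(a) From the uncertainty principle:
Δp_min = ℏ/(2Δx) = (1.055e-34 J·s)/(2 × 3.440e-10 m) = 1.533e-25 kg·m/s

(b) The velocity uncertainty:
Δv = Δp/m = (1.533e-25 kg·m/s)/(9.109e-31 kg) = 1.683e+05 m/s = 168.267 km/s

(c) The de Broglie wavelength for this momentum:
λ = h/p = (6.626e-34 J·s)/(1.533e-25 kg·m/s) = 4.323e-09 m = 4.323 nm

Note: The de Broglie wavelength is comparable to the localization size, as expected from wave-particle duality.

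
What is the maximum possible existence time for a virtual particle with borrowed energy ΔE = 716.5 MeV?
4.593 × 10^-25 s

Using the energy-time uncertainty principle:
ΔEΔt ≥ ℏ/2

For a virtual particle borrowing energy ΔE, the maximum lifetime is:
Δt_max = ℏ/(2ΔE)

Converting energy:
ΔE = 716.5 MeV = 1.148e-10 J

Δt_max = (1.055e-34 J·s) / (2 × 1.148e-10 J)
Δt_max = 4.593e-25 s = 4.593 × 10^-25 s

Virtual particles with higher borrowed energy exist for shorter times.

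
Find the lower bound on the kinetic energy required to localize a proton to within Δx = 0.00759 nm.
90.047 meV

Localizing a particle requires giving it sufficient momentum uncertainty:

1. From uncertainty principle: Δp ≥ ℏ/(2Δx)
   Δp_min = (1.055e-34 J·s) / (2 × 7.590e-12 m)
   Δp_min = 6.947e-24 kg·m/s

2. This momentum uncertainty corresponds to kinetic energy:
   KE ≈ (Δp)²/(2m) = (6.947e-24)²/(2 × 1.673e-27 kg)
   KE = 1.443e-20 J = 90.047 meV

Tighter localization requires more energy.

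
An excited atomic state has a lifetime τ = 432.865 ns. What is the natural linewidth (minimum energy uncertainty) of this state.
760.297 peV

Using the energy-time uncertainty principle:
ΔEΔt ≥ ℏ/2

The lifetime τ represents the time uncertainty Δt.
The natural linewidth (minimum energy uncertainty) is:

ΔE = ℏ/(2τ)
ΔE = (1.055e-34 J·s) / (2 × 4.329e-07 s)
ΔE = 1.218e-28 J = 760.297 peV

This natural linewidth limits the precision of spectroscopic measurements.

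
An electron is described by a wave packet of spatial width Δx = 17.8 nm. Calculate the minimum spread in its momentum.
2.962 × 10^-27 kg·m/s

For a wave packet, the spatial width Δx and momentum spread Δp are related by the uncertainty principle:
ΔxΔp ≥ ℏ/2

The minimum momentum spread is:
Δp_min = ℏ/(2Δx)
Δp_min = (1.055e-34 J·s) / (2 × 1.780e-08 m)
Δp_min = 2.962e-27 kg·m/s

A wave packet cannot have both a well-defined position and well-defined momentum.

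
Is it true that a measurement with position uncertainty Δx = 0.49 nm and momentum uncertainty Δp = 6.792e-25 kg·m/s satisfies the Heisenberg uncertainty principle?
Yes, it satisfies the uncertainty principle.

Calculate the product ΔxΔp:
ΔxΔp = (4.900e-10 m) × (6.792e-25 kg·m/s)
ΔxΔp = 3.328e-34 J·s

Compare to the minimum allowed value ℏ/2:
ℏ/2 = 5.273e-35 J·s

Since ΔxΔp = 3.328e-34 J·s ≥ 5.273e-35 J·s = ℏ/2,
the measurement satisfies the uncertainty principle.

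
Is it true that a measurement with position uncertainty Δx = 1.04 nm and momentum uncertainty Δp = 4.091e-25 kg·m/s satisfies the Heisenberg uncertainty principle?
Yes, it satisfies the uncertainty principle.

Calculate the product ΔxΔp:
ΔxΔp = (1.040e-09 m) × (4.091e-25 kg·m/s)
ΔxΔp = 4.255e-34 J·s

Compare to the minimum allowed value ℏ/2:
ℏ/2 = 5.273e-35 J·s

Since ΔxΔp = 4.255e-34 J·s ≥ 5.273e-35 J·s = ℏ/2,
the measurement satisfies the uncertainty principle.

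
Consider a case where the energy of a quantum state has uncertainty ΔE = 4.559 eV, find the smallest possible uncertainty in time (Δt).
72.188 as

Using the energy-time uncertainty principle:
ΔEΔt ≥ ℏ/2

The minimum uncertainty in time is:
Δt_min = ℏ/(2ΔE)
Δt_min = (1.055e-34 J·s) / (2 × 7.304e-19 J)
Δt_min = 7.219e-17 s = 72.188 as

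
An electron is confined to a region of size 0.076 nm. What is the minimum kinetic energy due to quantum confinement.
1.649 eV

Using the uncertainty principle:

1. Position uncertainty: Δx ≈ 7.600e-11 m
2. Minimum momentum uncertainty: Δp = ℏ/(2Δx) = 6.938e-25 kg·m/s
3. Minimum kinetic energy:
   KE = (Δp)²/(2m) = (6.938e-25)²/(2 × 9.109e-31 kg)
   KE = 2.642e-19 J = 1.649 eV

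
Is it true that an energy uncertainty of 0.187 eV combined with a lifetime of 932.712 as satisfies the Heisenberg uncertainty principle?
No, it violates the uncertainty relation.

Calculate the product ΔEΔt:
ΔE = 0.187 eV = 2.996e-20 J
ΔEΔt = (2.996e-20 J) × (9.327e-16 s)
ΔEΔt = 2.794e-35 J·s

Compare to the minimum allowed value ℏ/2:
ℏ/2 = 5.273e-35 J·s

Since ΔEΔt = 2.794e-35 J·s < 5.273e-35 J·s = ℏ/2,
this violates the uncertainty relation.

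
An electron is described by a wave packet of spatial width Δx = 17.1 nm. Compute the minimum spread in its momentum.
3.084 × 10^-27 kg·m/s

For a wave packet, the spatial width Δx and momentum spread Δp are related by the uncertainty principle:
ΔxΔp ≥ ℏ/2

The minimum momentum spread is:
Δp_min = ℏ/(2Δx)
Δp_min = (1.055e-34 J·s) / (2 × 1.710e-08 m)
Δp_min = 3.084e-27 kg·m/s

A wave packet cannot have both a well-defined position and well-defined momentum.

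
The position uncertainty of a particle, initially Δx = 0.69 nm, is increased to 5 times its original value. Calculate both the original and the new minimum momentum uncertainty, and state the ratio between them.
Original Δp_min = 7.642 × 10^-26 kg·m/s; new Δp'_min = 1.528 × 10^-26 kg·m/s; ratio Δp'_min/Δp_min = 1/5.

From the uncertainty principle ΔxΔp ≥ ℏ/2, the minimum momentum uncertainty is Δp_min = ℏ/(2Δx).

Original (Δx = 0.69 nm = 6.900e-10 m):
Δp_min = (1.055e-34 J·s)/(2 × 6.900e-10 m) = 7.642e-26 kg·m/s

When Δx → 5Δx:
Δp'_min = ℏ/(2 × 5Δx) = (1/5) × ℏ/(2Δx) = (1/5) × Δp_min
Δp'_min = 1/5 × 7.642e-26 kg·m/s = 1.528e-26 kg·m/s

Since Δp_min ∝ 1/Δx, when Δx is increased to 5 times its original value, Δp_min decreases to 1/5 of its original value.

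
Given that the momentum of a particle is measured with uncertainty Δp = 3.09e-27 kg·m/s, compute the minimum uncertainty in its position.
17.064 nm

Using the Heisenberg uncertainty principle:
ΔxΔp ≥ ℏ/2

The minimum uncertainty in position is:
Δx_min = ℏ/(2Δp)
Δx_min = (1.055e-34 J·s) / (2 × 3.090e-27 kg·m/s)
Δx_min = 1.706e-08 m = 17.064 nm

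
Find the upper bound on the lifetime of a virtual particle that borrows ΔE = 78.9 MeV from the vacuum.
4.171 ys

Using the energy-time uncertainty principle:
ΔEΔt ≥ ℏ/2

For a virtual particle borrowing energy ΔE, the maximum lifetime is:
Δt_max = ℏ/(2ΔE)

Converting energy:
ΔE = 78.9 MeV = 1.264e-11 J

Δt_max = (1.055e-34 J·s) / (2 × 1.264e-11 J)
Δt_max = 4.171e-24 s = 4.171 ys

Virtual particles with higher borrowed energy exist for shorter times.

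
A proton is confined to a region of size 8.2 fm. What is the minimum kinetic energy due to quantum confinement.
77.148 keV

Using the uncertainty principle:

1. Position uncertainty: Δx ≈ 8.200e-15 m
2. Minimum momentum uncertainty: Δp = ℏ/(2Δx) = 6.430e-21 kg·m/s
3. Minimum kinetic energy:
   KE = (Δp)²/(2m) = (6.430e-21)²/(2 × 1.673e-27 kg)
   KE = 1.236e-14 J = 77.148 keV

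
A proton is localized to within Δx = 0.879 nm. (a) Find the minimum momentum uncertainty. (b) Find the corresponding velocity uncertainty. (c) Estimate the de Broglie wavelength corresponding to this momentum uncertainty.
(a) Δp_min = 5.999 × 10^-26 kg·m/s
(b) Δv_min = 35.864 m/s
(c) λ_dB = 11.046 nm

Step-by-step:

(a) From the uncertainty principle:
Δp_min = ℏ/(2Δx) = (1.055e-34 J·s)/(2 × 8.790e-10 m) = 5.999e-26 kg·m/s

(b) The velocity uncertainty:
Δv = Δp/m = (5.999e-26 kg·m/s)/(1.673e-27 kg) = 3.586e+01 m/s = 35.864 m/s

(c) The de Broglie wavelength for this momentum:
λ = h/p = (6.626e-34 J·s)/(5.999e-26 kg·m/s) = 1.105e-08 m = 11.046 nm

Note: The de Broglie wavelength is comparable to the localization size, as expected from wave-particle duality.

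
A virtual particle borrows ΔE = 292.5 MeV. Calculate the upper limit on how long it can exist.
1.125 ys

Using the energy-time uncertainty principle:
ΔEΔt ≥ ℏ/2

For a virtual particle borrowing energy ΔE, the maximum lifetime is:
Δt_max = ℏ/(2ΔE)

Converting energy:
ΔE = 292.5 MeV = 4.686e-11 J

Δt_max = (1.055e-34 J·s) / (2 × 4.686e-11 J)
Δt_max = 1.125e-24 s = 1.125 ys

Virtual particles with higher borrowed energy exist for shorter times.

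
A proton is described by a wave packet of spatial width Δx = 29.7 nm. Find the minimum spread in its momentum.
1.775 × 10^-27 kg·m/s

For a wave packet, the spatial width Δx and momentum spread Δp are related by the uncertainty principle:
ΔxΔp ≥ ℏ/2

The minimum momentum spread is:
Δp_min = ℏ/(2Δx)
Δp_min = (1.055e-34 J·s) / (2 × 2.970e-08 m)
Δp_min = 1.775e-27 kg·m/s

A wave packet cannot have both a well-defined position and well-defined momentum.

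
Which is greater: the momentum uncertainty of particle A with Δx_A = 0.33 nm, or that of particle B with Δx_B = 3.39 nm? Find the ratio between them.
Particle A has the larger minimum momentum uncertainty, by a factor of 10.27.

For each particle, the minimum momentum uncertainty is Δp_min = ℏ/(2Δx):

Particle A: Δp_A = ℏ/(2×3.300e-10 m) = 1.598e-25 kg·m/s
Particle B: Δp_B = ℏ/(2×3.390e-09 m) = 1.555e-26 kg·m/s

Ratio: Δp_A/Δp_B = 10.27

Since Δp_min ∝ 1/Δx, the particle with smaller position uncertainty (A) has larger momentum uncertainty.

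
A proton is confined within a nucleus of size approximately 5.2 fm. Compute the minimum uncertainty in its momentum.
1.014 × 10^-20 kg·m/s

Using the Heisenberg uncertainty principle:
ΔxΔp ≥ ℏ/2

With Δx ≈ L = 5.200e-15 m (the confinement size):
Δp_min = ℏ/(2Δx)
Δp_min = (1.055e-34 J·s) / (2 × 5.200e-15 m)
Δp_min = 1.014e-20 kg·m/s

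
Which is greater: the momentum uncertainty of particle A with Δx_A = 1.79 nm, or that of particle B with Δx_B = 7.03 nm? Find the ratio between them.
Particle A has the larger minimum momentum uncertainty, by a factor of 3.93.

For each particle, the minimum momentum uncertainty is Δp_min = ℏ/(2Δx):

Particle A: Δp_A = ℏ/(2×1.790e-09 m) = 2.946e-26 kg·m/s
Particle B: Δp_B = ℏ/(2×7.030e-09 m) = 7.501e-27 kg·m/s

Ratio: Δp_A/Δp_B = 3.93

Since Δp_min ∝ 1/Δx, the particle with smaller position uncertainty (A) has larger momentum uncertainty.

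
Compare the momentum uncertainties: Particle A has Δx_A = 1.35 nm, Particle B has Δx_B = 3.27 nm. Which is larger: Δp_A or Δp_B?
Particle A has the larger minimum momentum uncertainty, by a factor of 2.42.

For each particle, the minimum momentum uncertainty is Δp_min = ℏ/(2Δx):

Particle A: Δp_A = ℏ/(2×1.350e-09 m) = 3.906e-26 kg·m/s
Particle B: Δp_B = ℏ/(2×3.270e-09 m) = 1.612e-26 kg·m/s

Ratio: Δp_A/Δp_B = 2.42

Since Δp_min ∝ 1/Δx, the particle with smaller position uncertainty (A) has larger momentum uncertainty.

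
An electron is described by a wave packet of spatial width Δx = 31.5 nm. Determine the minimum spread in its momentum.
1.674 × 10^-27 kg·m/s

For a wave packet, the spatial width Δx and momentum spread Δp are related by the uncertainty principle:
ΔxΔp ≥ ℏ/2

The minimum momentum spread is:
Δp_min = ℏ/(2Δx)
Δp_min = (1.055e-34 J·s) / (2 × 3.150e-08 m)
Δp_min = 1.674e-27 kg·m/s

A wave packet cannot have both a well-defined position and well-defined momentum.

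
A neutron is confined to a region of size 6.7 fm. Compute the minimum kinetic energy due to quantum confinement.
115.400 keV

Using the uncertainty principle:

1. Position uncertainty: Δx ≈ 6.700e-15 m
2. Minimum momentum uncertainty: Δp = ℏ/(2Δx) = 7.870e-21 kg·m/s
3. Minimum kinetic energy:
   KE = (Δp)²/(2m) = (7.870e-21)²/(2 × 1.675e-27 kg)
   KE = 1.849e-14 J = 115.400 keV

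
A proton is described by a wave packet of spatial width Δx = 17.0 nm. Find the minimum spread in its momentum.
3.102 × 10^-27 kg·m/s

For a wave packet, the spatial width Δx and momentum spread Δp are related by the uncertainty principle:
ΔxΔp ≥ ℏ/2

The minimum momentum spread is:
Δp_min = ℏ/(2Δx)
Δp_min = (1.055e-34 J·s) / (2 × 1.700e-08 m)
Δp_min = 3.102e-27 kg·m/s

A wave packet cannot have both a well-defined position and well-defined momentum.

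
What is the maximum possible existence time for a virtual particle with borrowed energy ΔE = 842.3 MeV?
3.907 × 10^-25 s

Using the energy-time uncertainty principle:
ΔEΔt ≥ ℏ/2

For a virtual particle borrowing energy ΔE, the maximum lifetime is:
Δt_max = ℏ/(2ΔE)

Converting energy:
ΔE = 842.3 MeV = 1.350e-10 J

Δt_max = (1.055e-34 J·s) / (2 × 1.350e-10 J)
Δt_max = 3.907e-25 s = 3.907 × 10^-25 s

Virtual particles with higher borrowed energy exist for shorter times.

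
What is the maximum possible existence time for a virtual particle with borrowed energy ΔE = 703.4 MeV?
4.679 × 10^-25 s

Using the energy-time uncertainty principle:
ΔEΔt ≥ ℏ/2

For a virtual particle borrowing energy ΔE, the maximum lifetime is:
Δt_max = ℏ/(2ΔE)

Converting energy:
ΔE = 703.4 MeV = 1.127e-10 J

Δt_max = (1.055e-34 J·s) / (2 × 1.127e-10 J)
Δt_max = 4.679e-25 s = 4.679 × 10^-25 s

Virtual particles with higher borrowed energy exist for shorter times.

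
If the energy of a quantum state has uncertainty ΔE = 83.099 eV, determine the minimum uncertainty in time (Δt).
3.960 as

Using the energy-time uncertainty principle:
ΔEΔt ≥ ℏ/2

The minimum uncertainty in time is:
Δt_min = ℏ/(2ΔE)
Δt_min = (1.055e-34 J·s) / (2 × 1.331e-17 J)
Δt_min = 3.960e-18 s = 3.960 as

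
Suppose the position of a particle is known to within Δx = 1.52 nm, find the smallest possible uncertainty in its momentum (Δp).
3.469 × 10^-26 kg·m/s

Using the Heisenberg uncertainty principle:
ΔxΔp ≥ ℏ/2

The minimum uncertainty in momentum is:
Δp_min = ℏ/(2Δx)
Δp_min = (1.055e-34 J·s) / (2 × 1.520e-09 m)
Δp_min = 3.469e-26 kg·m/s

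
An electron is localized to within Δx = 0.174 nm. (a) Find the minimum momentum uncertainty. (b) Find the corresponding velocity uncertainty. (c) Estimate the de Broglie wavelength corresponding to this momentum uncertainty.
(a) Δp_min = 3.030 × 10^-25 kg·m/s
(b) Δv_min = 332.666 km/s
(c) λ_dB = 2.187 nm

Step-by-step:

(a) From the uncertainty principle:
Δp_min = ℏ/(2Δx) = (1.055e-34 J·s)/(2 × 1.740e-10 m) = 3.030e-25 kg·m/s

(b) The velocity uncertainty:
Δv = Δp/m = (3.030e-25 kg·m/s)/(9.109e-31 kg) = 3.327e+05 m/s = 332.666 km/s

(c) The de Broglie wavelength for this momentum:
λ = h/p = (6.626e-34 J·s)/(3.030e-25 kg·m/s) = 2.187e-09 m = 2.187 nm

Note: The de Broglie wavelength is comparable to the localization size, as expected from wave-particle duality.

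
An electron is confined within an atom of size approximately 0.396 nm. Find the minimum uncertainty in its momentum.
1.332 × 10^-25 kg·m/s

Using the Heisenberg uncertainty principle:
ΔxΔp ≥ ℏ/2

With Δx ≈ L = 3.960e-10 m (the confinement size):
Δp_min = ℏ/(2Δx)
Δp_min = (1.055e-34 J·s) / (2 × 3.960e-10 m)
Δp_min = 1.332e-25 kg·m/s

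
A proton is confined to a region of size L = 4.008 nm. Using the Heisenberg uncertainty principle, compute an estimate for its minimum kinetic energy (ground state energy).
322.923 neV

Using the uncertainty principle to estimate ground state energy:

1. The position uncertainty is approximately the confinement size:
   Δx ≈ L = 4.008e-09 m

2. From ΔxΔp ≥ ℏ/2, the minimum momentum uncertainty is:
   Δp ≈ ℏ/(2L) = 1.316e-26 kg·m/s

3. The kinetic energy is approximately:
   KE ≈ (Δp)²/(2m) = (1.316e-26)²/(2 × 1.673e-27 kg)
   KE ≈ 5.174e-26 J = 322.923 neV

This is an order-of-magnitude estimate of the ground state energy.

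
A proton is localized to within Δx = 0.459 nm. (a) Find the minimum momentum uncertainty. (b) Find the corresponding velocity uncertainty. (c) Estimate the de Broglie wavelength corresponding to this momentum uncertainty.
(a) Δp_min = 1.149 × 10^-25 kg·m/s
(b) Δv_min = 68.681 m/s
(c) λ_dB = 5.768 nm

Step-by-step:

(a) From the uncertainty principle:
Δp_min = ℏ/(2Δx) = (1.055e-34 J·s)/(2 × 4.590e-10 m) = 1.149e-25 kg·m/s

(b) The velocity uncertainty:
Δv = Δp/m = (1.149e-25 kg·m/s)/(1.673e-27 kg) = 6.868e+01 m/s = 68.681 m/s

(c) The de Broglie wavelength for this momentum:
λ = h/p = (6.626e-34 J·s)/(1.149e-25 kg·m/s) = 5.768e-09 m = 5.768 nm

Note: The de Broglie wavelength is comparable to the localization size, as expected from wave-particle duality.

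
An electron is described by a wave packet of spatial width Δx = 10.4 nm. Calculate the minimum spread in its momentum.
5.070 × 10^-27 kg·m/s

For a wave packet, the spatial width Δx and momentum spread Δp are related by the uncertainty principle:
ΔxΔp ≥ ℏ/2

The minimum momentum spread is:
Δp_min = ℏ/(2Δx)
Δp_min = (1.055e-34 J·s) / (2 × 1.040e-08 m)
Δp_min = 5.070e-27 kg·m/s

A wave packet cannot have both a well-defined position and well-defined momentum.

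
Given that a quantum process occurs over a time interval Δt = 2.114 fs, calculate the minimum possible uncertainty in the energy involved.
155.679 meV

Using the energy-time uncertainty principle:
ΔEΔt ≥ ℏ/2

The minimum uncertainty in energy is:
ΔE_min = ℏ/(2Δt)
ΔE_min = (1.055e-34 J·s) / (2 × 2.114e-15 s)
ΔE_min = 2.494e-20 J = 155.679 meV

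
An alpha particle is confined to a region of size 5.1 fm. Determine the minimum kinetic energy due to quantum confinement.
50.204 keV

Using the uncertainty principle:

1. Position uncertainty: Δx ≈ 5.100e-15 m
2. Minimum momentum uncertainty: Δp = ℏ/(2Δx) = 1.034e-20 kg·m/s
3. Minimum kinetic energy:
   KE = (Δp)²/(2m) = (1.034e-20)²/(2 × 6.645e-27 kg)
   KE = 8.044e-15 J = 50.204 keV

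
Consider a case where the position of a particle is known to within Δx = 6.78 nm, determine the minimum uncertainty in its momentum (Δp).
7.777 × 10^-27 kg·m/s

Using the Heisenberg uncertainty principle:
ΔxΔp ≥ ℏ/2

The minimum uncertainty in momentum is:
Δp_min = ℏ/(2Δx)
Δp_min = (1.055e-34 J·s) / (2 × 6.780e-09 m)
Δp_min = 7.777e-27 kg·m/s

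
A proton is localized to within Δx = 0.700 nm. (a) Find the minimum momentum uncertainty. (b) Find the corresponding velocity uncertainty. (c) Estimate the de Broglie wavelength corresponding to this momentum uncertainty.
(a) Δp_min = 7.533 × 10^-26 kg·m/s
(b) Δv_min = 45.035 m/s
(c) λ_dB = 8.796 nm

Step-by-step:

(a) From the uncertainty principle:
Δp_min = ℏ/(2Δx) = (1.055e-34 J·s)/(2 × 7.000e-10 m) = 7.533e-26 kg·m/s

(b) The velocity uncertainty:
Δv = Δp/m = (7.533e-26 kg·m/s)/(1.673e-27 kg) = 4.504e+01 m/s = 45.035 m/s

(c) The de Broglie wavelength for this momentum:
λ = h/p = (6.626e-34 J·s)/(7.533e-26 kg·m/s) = 8.796e-09 m = 8.796 nm

Note: The de Broglie wavelength is comparable to the localization size, as expected from wave-particle duality.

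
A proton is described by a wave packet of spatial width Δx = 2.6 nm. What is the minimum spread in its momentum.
2.028 × 10^-26 kg·m/s

For a wave packet, the spatial width Δx and momentum spread Δp are related by the uncertainty principle:
ΔxΔp ≥ ℏ/2

The minimum momentum spread is:
Δp_min = ℏ/(2Δx)
Δp_min = (1.055e-34 J·s) / (2 × 2.600e-09 m)
Δp_min = 2.028e-26 kg·m/s

A wave packet cannot have both a well-defined position and well-defined momentum.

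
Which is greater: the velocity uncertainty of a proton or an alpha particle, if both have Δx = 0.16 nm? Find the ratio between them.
The proton has the larger minimum velocity uncertainty, by a ratio of 4.0.

For both particles, Δp_min = ℏ/(2Δx) = 3.296e-25 kg·m/s (same for both).

The velocity uncertainty is Δv = Δp/m:
- proton: Δv = 3.296e-25 / 1.673e-27 = 1.970e+02 m/s = 197.028 m/s
- alpha particle: Δv = 3.296e-25 / 6.645e-27 = 4.960e+01 m/s = 49.597 m/s

Ratio: 1.970e+02 / 4.960e+01 = 4.0

The lighter particle has larger velocity uncertainty because Δv ∝ 1/m.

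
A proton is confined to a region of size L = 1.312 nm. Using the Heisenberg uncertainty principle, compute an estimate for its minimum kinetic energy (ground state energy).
3.014 μeV

Using the uncertainty principle to estimate ground state energy:

1. The position uncertainty is approximately the confinement size:
   Δx ≈ L = 1.312e-09 m

2. From ΔxΔp ≥ ℏ/2, the minimum momentum uncertainty is:
   Δp ≈ ℏ/(2L) = 4.019e-26 kg·m/s

3. The kinetic energy is approximately:
   KE ≈ (Δp)²/(2m) = (4.019e-26)²/(2 × 1.673e-27 kg)
   KE ≈ 4.828e-25 J = 3.014 μeV

This is an order-of-magnitude estimate of the ground state energy.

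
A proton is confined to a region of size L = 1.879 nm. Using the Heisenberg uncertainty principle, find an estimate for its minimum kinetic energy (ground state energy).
1.469 μeV

Using the uncertainty principle to estimate ground state energy:

1. The position uncertainty is approximately the confinement size:
   Δx ≈ L = 1.879e-09 m

2. From ΔxΔp ≥ ℏ/2, the minimum momentum uncertainty is:
   Δp ≈ ℏ/(2L) = 2.806e-26 kg·m/s

3. The kinetic energy is approximately:
   KE ≈ (Δp)²/(2m) = (2.806e-26)²/(2 × 1.673e-27 kg)
   KE ≈ 2.354e-25 J = 1.469 μeV

This is an order-of-magnitude estimate of the ground state energy.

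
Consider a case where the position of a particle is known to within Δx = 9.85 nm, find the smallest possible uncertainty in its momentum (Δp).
5.353 × 10^-27 kg·m/s

Using the Heisenberg uncertainty principle:
ΔxΔp ≥ ℏ/2

The minimum uncertainty in momentum is:
Δp_min = ℏ/(2Δx)
Δp_min = (1.055e-34 J·s) / (2 × 9.850e-09 m)
Δp_min = 5.353e-27 kg·m/s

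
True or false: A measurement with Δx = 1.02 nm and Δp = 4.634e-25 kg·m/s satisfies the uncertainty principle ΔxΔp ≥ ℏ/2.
Yes, it satisfies the uncertainty principle.

Calculate the product ΔxΔp:
ΔxΔp = (1.020e-09 m) × (4.634e-25 kg·m/s)
ΔxΔp = 4.727e-34 J·s

Compare to the minimum allowed value ℏ/2:
ℏ/2 = 5.273e-35 J·s

Since ΔxΔp = 4.727e-34 J·s ≥ 5.273e-35 J·s = ℏ/2,
the measurement satisfies the uncertainty principle.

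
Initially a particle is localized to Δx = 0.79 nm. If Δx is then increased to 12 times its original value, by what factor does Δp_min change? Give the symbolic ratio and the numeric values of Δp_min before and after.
Original Δp_min = 6.675 × 10^-26 kg·m/s; new Δp'_min = 5.562 × 10^-27 kg·m/s; ratio Δp'_min/Δp_min = 1/12.

From the uncertainty principle ΔxΔp ≥ ℏ/2, the minimum momentum uncertainty is Δp_min = ℏ/(2Δx).

Original (Δx = 0.79 nm = 7.900e-10 m):
Δp_min = (1.055e-34 J·s)/(2 × 7.900e-10 m) = 6.675e-26 kg·m/s

When Δx → 12Δx:
Δp'_min = ℏ/(2 × 12Δx) = (1/12) × ℏ/(2Δx) = (1/12) × Δp_min
Δp'_min = 1/12 × 6.675e-26 kg·m/s = 5.562e-27 kg·m/s

Since Δp_min ∝ 1/Δx, when Δx is increased to 12 times its original value, Δp_min decreases to 1/12 of its original value.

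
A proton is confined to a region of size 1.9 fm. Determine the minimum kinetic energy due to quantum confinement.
1.437 MeV

Using the uncertainty principle:

1. Position uncertainty: Δx ≈ 1.900e-15 m
2. Minimum momentum uncertainty: Δp = ℏ/(2Δx) = 2.775e-20 kg·m/s
3. Minimum kinetic energy:
   KE = (Δp)²/(2m) = (2.775e-20)²/(2 × 1.673e-27 kg)
   KE = 2.302e-13 J = 1.437 MeV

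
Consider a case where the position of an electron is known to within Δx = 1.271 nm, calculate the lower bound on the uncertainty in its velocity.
45.542 km/s

Using the Heisenberg uncertainty principle and Δp = mΔv:
ΔxΔp ≥ ℏ/2
Δx(mΔv) ≥ ℏ/2

The minimum uncertainty in velocity is:
Δv_min = ℏ/(2mΔx)
Δv_min = (1.055e-34 J·s) / (2 × 9.109e-31 kg × 1.271e-09 m)
Δv_min = 4.554e+04 m/s = 45.542 km/s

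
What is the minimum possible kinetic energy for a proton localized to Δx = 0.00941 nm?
58.583 meV

Localizing a particle requires giving it sufficient momentum uncertainty:

1. From uncertainty principle: Δp ≥ ℏ/(2Δx)
   Δp_min = (1.055e-34 J·s) / (2 × 9.410e-12 m)
   Δp_min = 5.603e-24 kg·m/s

2. This momentum uncertainty corresponds to kinetic energy:
   KE ≈ (Δp)²/(2m) = (5.603e-24)²/(2 × 1.673e-27 kg)
   KE = 9.386e-21 J = 58.583 meV

Tighter localization requires more energy.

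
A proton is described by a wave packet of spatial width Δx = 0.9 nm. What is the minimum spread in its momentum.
5.859 × 10^-26 kg·m/s

For a wave packet, the spatial width Δx and momentum spread Δp are related by the uncertainty principle:
ΔxΔp ≥ ℏ/2

The minimum momentum spread is:
Δp_min = ℏ/(2Δx)
Δp_min = (1.055e-34 J·s) / (2 × 9.000e-10 m)
Δp_min = 5.859e-26 kg·m/s

A wave packet cannot have both a well-defined position and well-defined momentum.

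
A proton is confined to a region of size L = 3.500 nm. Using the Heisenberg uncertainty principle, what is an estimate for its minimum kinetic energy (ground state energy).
423.466 neV

Using the uncertainty principle to estimate ground state energy:

1. The position uncertainty is approximately the confinement size:
   Δx ≈ L = 3.500e-09 m

2. From ΔxΔp ≥ ℏ/2, the minimum momentum uncertainty is:
   Δp ≈ ℏ/(2L) = 1.507e-26 kg·m/s

3. The kinetic energy is approximately:
   KE ≈ (Δp)²/(2m) = (1.507e-26)²/(2 × 1.673e-27 kg)
   KE ≈ 6.785e-26 J = 423.466 neV

This is an order-of-magnitude estimate of the ground state energy.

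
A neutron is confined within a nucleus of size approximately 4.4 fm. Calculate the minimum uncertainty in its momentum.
1.198 × 10^-20 kg·m/s

Using the Heisenberg uncertainty principle:
ΔxΔp ≥ ℏ/2

With Δx ≈ L = 4.400e-15 m (the confinement size):
Δp_min = ℏ/(2Δx)
Δp_min = (1.055e-34 J·s) / (2 × 4.400e-15 m)
Δp_min = 1.198e-20 kg·m/s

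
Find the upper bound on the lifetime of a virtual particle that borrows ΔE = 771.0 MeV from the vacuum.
4.269 × 10^-25 s

Using the energy-time uncertainty principle:
ΔEΔt ≥ ℏ/2

For a virtual particle borrowing energy ΔE, the maximum lifetime is:
Δt_max = ℏ/(2ΔE)

Converting energy:
ΔE = 771.0 MeV = 1.235e-10 J

Δt_max = (1.055e-34 J·s) / (2 × 1.235e-10 J)
Δt_max = 4.269e-25 s = 4.269 × 10^-25 s

Virtual particles with higher borrowed energy exist for shorter times.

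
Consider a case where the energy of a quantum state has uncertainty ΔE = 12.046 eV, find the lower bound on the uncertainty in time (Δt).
27.321 as

Using the energy-time uncertainty principle:
ΔEΔt ≥ ℏ/2

The minimum uncertainty in time is:
Δt_min = ℏ/(2ΔE)
Δt_min = (1.055e-34 J·s) / (2 × 1.930e-18 J)
Δt_min = 2.732e-17 s = 27.321 as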